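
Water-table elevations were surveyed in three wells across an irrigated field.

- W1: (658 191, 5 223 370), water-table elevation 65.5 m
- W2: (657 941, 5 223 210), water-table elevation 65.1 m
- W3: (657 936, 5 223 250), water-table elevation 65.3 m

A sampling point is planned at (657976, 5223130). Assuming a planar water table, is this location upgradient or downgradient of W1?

downgradient

With h = a·x + b·y + c and W1 as origin, the differences give:
  (-250)·a + (-160)·b = -0.4
  (-255)·a + (-120)·b = -0.2
Eliminate b (×(-120) and ×(-160), subtract): -10800·a = 16.00 → a = ∂h/∂x = -0.001481
Back-substitute: b = ∂h/∂y = +0.004815.
Head at (657976, 5223130) = 65.5 + (-0.001481)·(-215) + (+0.004815)·(-240) = 64.66 m.
That is lower than the 65.5 m at W1, so the point is downgradient.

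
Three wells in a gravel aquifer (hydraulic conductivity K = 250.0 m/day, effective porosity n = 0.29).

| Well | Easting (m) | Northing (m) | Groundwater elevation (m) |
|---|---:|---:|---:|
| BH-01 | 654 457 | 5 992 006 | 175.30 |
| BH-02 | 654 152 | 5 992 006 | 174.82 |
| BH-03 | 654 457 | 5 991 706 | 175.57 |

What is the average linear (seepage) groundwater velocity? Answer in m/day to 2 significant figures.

1.6 m/day

∂h/∂x = (174.82 − 175.30) / (654152 − 654457) = +0.001574
∂h/∂y = (175.57 − 175.30) / (5991706 − 5992006) = -0.0009000
|∇h| = √(0.001574² + -0.0009000²) = 0.001813
Seepage velocity v = K·i/n = 250.0 × 0.001813 / 0.29 = 1.563 m/day.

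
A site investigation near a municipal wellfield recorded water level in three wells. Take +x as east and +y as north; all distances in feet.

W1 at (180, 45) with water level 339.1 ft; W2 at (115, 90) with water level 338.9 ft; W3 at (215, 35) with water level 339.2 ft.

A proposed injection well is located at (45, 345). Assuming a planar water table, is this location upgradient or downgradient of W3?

downgradient

With h = a·x + b·y + c and W1 as origin, the differences give:
  (-65)·a + 45·b = -0.2
  35·a + (-10)·b = +0.1
Eliminate b (×(-10) and ×45, subtract): -925·a = -2.50 → a = ∂h/∂x = +0.002703
Back-substitute: b = ∂h/∂y = -0.0005405.
Head at (45, 345) = 339.1 + (+0.002703)·(-135) + (-0.0005405)·(300) = 338.57 ft.
That is lower than the 339.2 ft at W3, so the point is downgradient.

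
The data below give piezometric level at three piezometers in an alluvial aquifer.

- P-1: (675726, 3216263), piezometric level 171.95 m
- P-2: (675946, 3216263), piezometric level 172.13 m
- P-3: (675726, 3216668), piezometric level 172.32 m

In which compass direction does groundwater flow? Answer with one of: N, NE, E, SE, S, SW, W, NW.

∂h/∂x = (172.13 − 171.95) / (675946 − 675726) = +0.0008182
∂h/∂y = (172.32 − 171.95) / (3216668 − 3216263) = +0.0009136
Flow = −∇h = (-0.0008182 east, -0.0009136 north), which points southwest.

SW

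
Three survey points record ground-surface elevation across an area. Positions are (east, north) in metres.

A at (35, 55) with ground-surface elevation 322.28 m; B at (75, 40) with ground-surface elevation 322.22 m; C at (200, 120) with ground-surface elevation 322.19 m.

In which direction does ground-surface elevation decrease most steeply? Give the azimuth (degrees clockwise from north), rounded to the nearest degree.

140°

Differences from A: to B (Δx, Δy, Δh) = (40, -15, -0.06); to C = (165, 65, -0.09).
Determinant of the coordinate differences = 40·65 − 165·(-15) = 5075.
∂z/∂x = [(-0.06)·65 − (-0.09)·(-15)] / 5075 = -0.001034
∂z/∂y = [40·(-0.09) − 165·(-0.06)] / 5075 = +0.001241
Steepest decrease is along −∇f: components (+0.001034 E, -0.001241 N).
Azimuth = atan2(+0.001034, -0.001241) = 140.2° ≈ 140°.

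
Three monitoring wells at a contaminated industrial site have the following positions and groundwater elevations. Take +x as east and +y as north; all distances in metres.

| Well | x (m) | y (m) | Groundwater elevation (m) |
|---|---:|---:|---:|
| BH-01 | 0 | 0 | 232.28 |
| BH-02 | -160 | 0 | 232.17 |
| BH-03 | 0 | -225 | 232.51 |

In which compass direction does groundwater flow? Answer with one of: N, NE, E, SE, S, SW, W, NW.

NW

∂h/∂x = (232.17 − 232.28) / (-160 − 0) = +0.0006875
∂h/∂y = (232.51 − 232.28) / (-225 − 0) = -0.001022
Flow = −∇h = (-0.0006875 east, +0.001022 north), which points northwest.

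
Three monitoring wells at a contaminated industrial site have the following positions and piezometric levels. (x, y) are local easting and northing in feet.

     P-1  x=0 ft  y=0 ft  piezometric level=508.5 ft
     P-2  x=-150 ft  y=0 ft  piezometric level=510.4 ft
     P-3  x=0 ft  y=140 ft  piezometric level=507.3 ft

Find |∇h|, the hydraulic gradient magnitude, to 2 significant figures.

∂h/∂x = (510.4 − 508.5) / (-150 − 0) = -0.01267
∂h/∂y = (507.3 − 508.5) / (140 − 0) = -0.008571
|∇h| = √(-0.01267² + -0.008571²) = 0.0153

0.015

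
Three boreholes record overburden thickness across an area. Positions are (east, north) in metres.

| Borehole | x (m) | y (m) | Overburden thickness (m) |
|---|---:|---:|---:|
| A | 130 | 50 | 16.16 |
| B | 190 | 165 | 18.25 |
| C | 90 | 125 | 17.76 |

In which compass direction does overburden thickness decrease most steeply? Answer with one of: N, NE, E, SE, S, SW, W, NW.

With d = a·x + b·y + c and A as origin, the differences give:
  60·a + 115·b = +2.09
  (-40)·a + 75·b = +1.60
Eliminate b (×75 and ×115, subtract): 9100·a = -27.250 → a = ∂d/∂x = -0.002995
Back-substitute: b = ∂d/∂y = +0.01974.
Steepest decrease is along −∇f = (+0.002995 E, -0.01974 N) → south.

S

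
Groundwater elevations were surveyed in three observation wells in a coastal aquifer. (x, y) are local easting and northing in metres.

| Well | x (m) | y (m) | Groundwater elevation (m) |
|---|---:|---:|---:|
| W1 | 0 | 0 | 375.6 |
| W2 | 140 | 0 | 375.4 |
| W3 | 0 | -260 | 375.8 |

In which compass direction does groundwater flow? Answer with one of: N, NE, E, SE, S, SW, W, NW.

NE

∂h/∂x = (375.4 − 375.6) / (140 − 0) = -0.001429
∂h/∂y = (375.8 − 375.6) / (-260 − 0) = -0.0007692
Flow = −∇h = (+0.001429 east, +0.0007692 north), which points northeast.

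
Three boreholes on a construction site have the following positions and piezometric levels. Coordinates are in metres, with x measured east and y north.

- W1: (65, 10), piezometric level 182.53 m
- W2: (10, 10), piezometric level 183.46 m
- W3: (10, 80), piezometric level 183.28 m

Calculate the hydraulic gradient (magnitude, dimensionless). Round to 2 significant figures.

Taking W1 as reference: W2−W1 = (-55, 0, +0.93); W3−W1 = (-55, 70, +0.75).
Solve a·Δx + b·Δy = Δh: det = (-55)·70 − (-55)·0 = -3850.
∂h/∂x = [(+0.93)·70 − (+0.75)·0] / -3850 = -0.01691
∂h/∂y = [(-55)·(+0.75) − (-55)·(+0.93)] / -3850 = -0.002571
|∇h| = √(-0.01691² + -0.002571²) = 0.0171

0.017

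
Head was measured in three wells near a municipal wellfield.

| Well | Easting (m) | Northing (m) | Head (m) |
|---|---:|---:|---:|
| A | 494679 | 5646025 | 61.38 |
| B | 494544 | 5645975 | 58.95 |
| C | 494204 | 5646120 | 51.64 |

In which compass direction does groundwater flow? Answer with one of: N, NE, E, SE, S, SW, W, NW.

Three-point gradient (reference A): Δ to B = (-135, -50, -2.43), Δ to C = (-475, 95, -9.74).
∂h/∂x = +0.01963, ∂h/∂y = -0.004392 (det = -36575).
Flow = −∇h = (-0.01963 east, +0.004392 north), which points west.

W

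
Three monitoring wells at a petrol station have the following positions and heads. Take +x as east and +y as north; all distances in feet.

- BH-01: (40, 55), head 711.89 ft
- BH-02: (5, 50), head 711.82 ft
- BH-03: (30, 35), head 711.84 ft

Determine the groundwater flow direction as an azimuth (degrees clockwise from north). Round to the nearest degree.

Taking BH-01 as reference: BH-02−BH-01 = (-35, -5, -0.07); BH-03−BH-01 = (-10, -20, -0.05).
Solve a·Δx + b·Δy = Δh: det = (-35)·(-20) − (-10)·(-5) = 650.
∂h/∂x = [(-0.07)·(-20) − (-0.05)·(-5)] / 650 = +0.001769
∂h/∂y = [(-35)·(-0.05) − (-10)·(-0.07)] / 650 = +0.001615
Flow direction (−∇h) has components (-0.001769 E, -0.001615 N).
Azimuth = atan2(E, N) = atan2(-0.001769, -0.001615) = 227.6° ≈ 228°.

228°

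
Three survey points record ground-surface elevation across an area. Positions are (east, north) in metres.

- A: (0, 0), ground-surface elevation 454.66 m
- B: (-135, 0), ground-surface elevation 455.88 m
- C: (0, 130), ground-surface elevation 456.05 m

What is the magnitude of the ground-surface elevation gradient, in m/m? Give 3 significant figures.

∂z/∂x = (455.88 − 454.66) / (-135 − 0) = -0.009037
∂z/∂y = (456.05 − 454.66) / (130 − 0) = +0.01069
|∇f| = √(-0.009037² + 0.01069²) = 0.014 m/m

0.0140 m/m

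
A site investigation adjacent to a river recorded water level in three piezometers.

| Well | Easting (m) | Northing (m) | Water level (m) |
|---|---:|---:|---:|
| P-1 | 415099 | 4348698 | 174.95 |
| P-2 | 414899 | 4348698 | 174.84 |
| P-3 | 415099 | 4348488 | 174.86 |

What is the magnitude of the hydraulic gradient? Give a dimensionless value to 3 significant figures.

∂h/∂x = (174.84 − 174.95) / (414899 − 415099) = +0.0005500
∂h/∂y = (174.86 − 174.95) / (4348488 − 4348698) = +0.0004286
|∇h| = √(0.0005500² + 0.0004286²) = 0.0006973

0.000697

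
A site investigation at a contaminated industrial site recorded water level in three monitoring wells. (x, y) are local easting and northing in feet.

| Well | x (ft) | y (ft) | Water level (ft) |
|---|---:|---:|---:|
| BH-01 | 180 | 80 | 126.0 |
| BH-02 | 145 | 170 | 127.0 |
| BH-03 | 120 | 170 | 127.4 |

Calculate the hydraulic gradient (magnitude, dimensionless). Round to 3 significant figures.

Differences from BH-01: to BH-02 (Δx, Δy, Δh) = (-35, 90, +1.0); to BH-03 = (-60, 90, +1.4).
Solve a·Δx + b·Δy = Δh: det = (-35)·90 − (-60)·90 = 2250.
∂h/∂x = [(+1.0)·90 − (+1.4)·90] / 2250 = -0.01600
∂h/∂y = [(-35)·(+1.4) − (-60)·(+1.0)] / 2250 = +0.004889
|∇h| = √(-0.01600² + 0.004889²) = 0.01673

0.0167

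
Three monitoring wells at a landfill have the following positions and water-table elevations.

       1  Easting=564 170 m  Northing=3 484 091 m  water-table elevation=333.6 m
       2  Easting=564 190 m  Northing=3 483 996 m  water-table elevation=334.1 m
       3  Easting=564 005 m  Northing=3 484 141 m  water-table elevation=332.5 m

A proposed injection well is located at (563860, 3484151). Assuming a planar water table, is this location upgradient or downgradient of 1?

downgradient

Taking 1 as reference: 2−1 = (20, -95, +0.5); 3−1 = (-165, 50, -1.1).
Determinant of the coordinate differences = 20·50 − (-165)·(-95) = -14675.
∂h/∂x = [(+0.5)·50 − (-1.1)·(-95)] / -14675 = +0.005417
∂h/∂y = [20·(-1.1) − (-165)·(+0.5)] / -14675 = -0.004123
Head at (563860, 3484151) = 333.6 + (+0.005417)·(-310) + (-0.004123)·(60) = 331.67 m.
That is lower than the 333.6 m at 1, so the point is downgradient.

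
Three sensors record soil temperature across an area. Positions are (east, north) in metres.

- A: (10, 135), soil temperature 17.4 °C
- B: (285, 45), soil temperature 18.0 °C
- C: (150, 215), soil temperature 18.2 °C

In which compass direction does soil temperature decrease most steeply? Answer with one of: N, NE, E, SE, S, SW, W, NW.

With T = a·x + b·y + c and A as origin, the differences give:
  275·a + (-90)·b = +0.6
  140·a + 80·b = +0.8
Eliminate b (×80 and ×(-90), subtract): 34600·a = 120.00 → a = ∂T/∂x = +0.003468
Back-substitute: b = ∂T/∂y = +0.003931.
Steepest decrease is along −∇f = (-0.003468 E, -0.003931 N) → southwest.

SW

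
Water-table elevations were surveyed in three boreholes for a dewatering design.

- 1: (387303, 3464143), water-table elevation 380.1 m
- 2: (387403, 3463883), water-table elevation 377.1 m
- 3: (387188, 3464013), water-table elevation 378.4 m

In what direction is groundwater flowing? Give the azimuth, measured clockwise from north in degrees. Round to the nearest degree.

186°

Taking 1 as reference: 2−1 = (100, -260, -3.0); 3−1 = (-115, -130, -1.7).
Determinant of the coordinate differences = 100·(-130) − (-115)·(-260) = -42900.
∂h/∂x = [(-3.0)·(-130) − (-1.7)·(-260)] / -42900 = +0.001212
∂h/∂y = [100·(-1.7) − (-115)·(-3.0)] / -42900 = +0.01200
Flow direction (−∇h) has components (-0.001212 E, -0.01200 N).
Azimuth = atan2(E, N) = atan2(-0.001212, -0.01200) = 185.8° ≈ 186°.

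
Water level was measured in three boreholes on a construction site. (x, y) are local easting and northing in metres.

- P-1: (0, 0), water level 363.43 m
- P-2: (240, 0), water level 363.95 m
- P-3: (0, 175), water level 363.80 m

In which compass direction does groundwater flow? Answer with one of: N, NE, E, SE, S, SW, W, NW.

SW

∂h/∂x = (363.95 − 363.43) / (240 − 0) = +0.002167
∂h/∂y = (363.80 − 363.43) / (175 − 0) = +0.002114
Flow = −∇h = (-0.002167 east, -0.002114 north), which points southwest.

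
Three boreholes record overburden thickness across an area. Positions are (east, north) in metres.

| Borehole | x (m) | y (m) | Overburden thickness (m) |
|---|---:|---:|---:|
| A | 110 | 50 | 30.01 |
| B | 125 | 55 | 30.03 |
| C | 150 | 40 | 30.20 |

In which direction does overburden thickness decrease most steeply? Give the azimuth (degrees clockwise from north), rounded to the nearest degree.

331°

Differences from A: to B (Δx, Δy, Δh) = (15, 5, +0.02); to C = (40, -10, +0.19).
Determinant of the coordinate differences = 15·(-10) − 40·5 = -350.
∂d/∂x = [(+0.02)·(-10) − (+0.19)·5] / -350 = +0.003286
∂d/∂y = [15·(+0.19) − 40·(+0.02)] / -350 = -0.005857
Steepest decrease is along −∇f: components (-0.003286 E, +0.005857 N).
Azimuth = atan2(-0.003286, +0.005857) = 330.7° ≈ 331°.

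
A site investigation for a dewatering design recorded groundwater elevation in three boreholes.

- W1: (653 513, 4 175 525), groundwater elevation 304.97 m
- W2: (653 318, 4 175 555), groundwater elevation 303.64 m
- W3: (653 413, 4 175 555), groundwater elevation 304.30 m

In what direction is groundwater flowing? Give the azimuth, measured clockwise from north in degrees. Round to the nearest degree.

Taking W1 as reference: W2−W1 = (-195, 30, -1.33); W3−W1 = (-100, 30, -0.67).
Solve a·Δx + b·Δy = Δh: det = (-195)·30 − (-100)·30 = -2850.
∂h/∂x = [(-1.33)·30 − (-0.67)·30] / -2850 = +0.006947
∂h/∂y = [(-195)·(-0.67) − (-100)·(-1.33)] / -2850 = +0.0008246
Flow direction (−∇h) has components (-0.006947 E, -0.0008246 N).
Azimuth = atan2(E, N) = atan2(-0.006947, -0.0008246) = 263.2° ≈ 263°.

263°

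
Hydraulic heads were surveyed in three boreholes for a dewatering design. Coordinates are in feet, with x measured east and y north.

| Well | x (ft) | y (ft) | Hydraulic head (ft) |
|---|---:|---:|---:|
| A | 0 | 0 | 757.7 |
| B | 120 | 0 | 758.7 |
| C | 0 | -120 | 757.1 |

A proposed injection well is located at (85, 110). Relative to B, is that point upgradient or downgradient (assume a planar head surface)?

∂h/∂x = (758.7 − 757.7) / (120 − 0) = +0.008333
∂h/∂y = (757.1 − 757.7) / (-120 − 0) = +0.005000
Head at (85, 110) = 757.7 + (+0.008333)·(85) + (+0.005000)·(110) = 758.96 ft.
That is higher than the 758.7 ft at B, so the point is upgradient.

upgradient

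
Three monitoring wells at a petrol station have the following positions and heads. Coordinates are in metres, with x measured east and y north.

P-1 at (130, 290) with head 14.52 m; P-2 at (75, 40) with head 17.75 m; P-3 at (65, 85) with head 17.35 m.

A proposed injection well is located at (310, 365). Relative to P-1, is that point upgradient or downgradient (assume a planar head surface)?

downgradient

With h = a·x + b·y + c and P-1 as origin, the differences give:
  (-55)·a + (-250)·b = +3.23
  (-65)·a + (-205)·b = +2.83
Eliminate b (×(-205) and ×(-250), subtract): -4975·a = 45.350 → a = ∂h/∂x = -0.009116
Back-substitute: b = ∂h/∂y = -0.01091.
Head at (310, 365) = 14.52 + (-0.009116)·(180) + (-0.01091)·(75) = 12.06 m.
That is lower than the 14.52 m at P-1, so the point is downgradient.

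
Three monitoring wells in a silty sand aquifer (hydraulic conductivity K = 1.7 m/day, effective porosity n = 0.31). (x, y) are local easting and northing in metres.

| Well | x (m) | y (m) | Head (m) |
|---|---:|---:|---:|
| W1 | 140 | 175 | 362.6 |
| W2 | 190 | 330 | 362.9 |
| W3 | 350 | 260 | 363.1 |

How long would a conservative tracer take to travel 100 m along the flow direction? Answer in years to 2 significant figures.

Taking W1 as reference: W2−W1 = (50, 155, +0.3); W3−W1 = (210, 85, +0.5).
Solve a·Δx + b·Δy = Δh: det = 50·85 − 210·155 = -28300.
∂h/∂x = [(+0.3)·85 − (+0.5)·155] / -28300 = +0.001837
∂h/∂y = [50·(+0.5) − 210·(+0.3)] / -28300 = +0.001343
|∇h| = √(0.001837² + 0.001343²) = 0.002276
Seepage velocity v = K·i/n = 1.7 × 0.002276 / 0.31 = 0.01248 m/day.
t = 100 / 0.01248 = 8013 days = 21.9 years.

22 years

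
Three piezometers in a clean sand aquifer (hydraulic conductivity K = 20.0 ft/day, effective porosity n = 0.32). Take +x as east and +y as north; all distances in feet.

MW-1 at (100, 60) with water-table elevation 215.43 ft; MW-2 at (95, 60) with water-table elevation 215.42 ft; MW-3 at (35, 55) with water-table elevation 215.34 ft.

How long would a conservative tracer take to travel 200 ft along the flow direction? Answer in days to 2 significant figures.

390 days

Differences from MW-1: to MW-2 (Δx, Δy, Δh) = (-5, 0, -0.01); to MW-3 = (-65, -5, -0.09).
Solve a·Δx + b·Δy = Δh: det = (-5)·(-5) − (-65)·0 = 25.
∂h/∂x = [(-0.01)·(-5) − (-0.09)·0] / 25 = +0.002000
∂h/∂y = [(-5)·(-0.09) − (-65)·(-0.01)] / 25 = -0.008000
|∇h| = √(0.002000² + -0.008000²) = 0.008246
Seepage velocity v = K·i/n = 20.0 × 0.008246 / 0.32 = 0.5154 ft/day.
t = 200 / 0.5154 = 388 days.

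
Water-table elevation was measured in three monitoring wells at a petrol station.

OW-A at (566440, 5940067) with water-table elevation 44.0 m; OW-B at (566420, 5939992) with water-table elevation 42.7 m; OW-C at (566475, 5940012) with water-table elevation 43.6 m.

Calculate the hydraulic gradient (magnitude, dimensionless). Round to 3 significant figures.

With h = a·x + b·y + c and OW-A as origin, the differences give:
  (-20)·a + (-75)·b = -1.3
  35·a + (-55)·b = -0.4
Eliminate b (×(-55) and ×(-75), subtract): 3725·a = 41.50 → a = ∂h/∂x = +0.01114
Back-substitute: b = ∂h/∂y = +0.01436.
|∇h| = √(0.01114² + 0.01436²) = 0.01817

0.0182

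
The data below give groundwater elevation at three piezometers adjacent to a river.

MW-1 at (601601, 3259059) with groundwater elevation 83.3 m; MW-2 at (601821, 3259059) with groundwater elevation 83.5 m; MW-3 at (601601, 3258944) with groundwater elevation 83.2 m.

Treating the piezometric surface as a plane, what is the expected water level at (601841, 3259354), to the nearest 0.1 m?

∂h/∂x = (83.5 − 83.3) / (601821 − 601601) = +0.0009091
∂h/∂y = (83.2 − 83.3) / (3258944 − 3259059) = +0.0008696
h(601841, 3259354) = 83.3 + (+0.0009091)·(240) + (+0.0008696)·(295) = 83.3 +0.218 +0.257 = 83.775 m.

83.8 m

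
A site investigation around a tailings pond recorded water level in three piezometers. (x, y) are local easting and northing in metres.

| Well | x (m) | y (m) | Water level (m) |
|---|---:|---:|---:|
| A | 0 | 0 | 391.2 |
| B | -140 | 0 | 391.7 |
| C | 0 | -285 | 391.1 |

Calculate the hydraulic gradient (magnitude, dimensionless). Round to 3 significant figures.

∂h/∂x = (391.7 − 391.2) / (-140 − 0) = -0.003571
∂h/∂y = (391.1 − 391.2) / (-285 − 0) = +0.0003509
|∇h| = √(-0.003571² + 0.0003509²) = 0.003588

0.00359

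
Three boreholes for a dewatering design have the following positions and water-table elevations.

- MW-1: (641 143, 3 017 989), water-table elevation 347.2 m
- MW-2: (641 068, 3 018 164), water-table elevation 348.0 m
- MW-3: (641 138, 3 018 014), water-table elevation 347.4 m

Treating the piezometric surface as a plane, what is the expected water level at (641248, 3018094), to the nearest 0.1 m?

With h = a·x + b·y + c and MW-1 as origin, the differences give:
  (-75)·a + 175·b = +0.8
  (-5)·a + 25·b = +0.2
Eliminate b (×25 and ×175, subtract): -1000·a = -15.00 → a = ∂h/∂x = +0.01500
Back-substitute: b = ∂h/∂y = +0.01100.
h(641248, 3018094) = 347.2 + (+0.01500)·(105) + (+0.01100)·(105) = 347.2 +1.575 +1.155 = 349.930 m.

349.9 m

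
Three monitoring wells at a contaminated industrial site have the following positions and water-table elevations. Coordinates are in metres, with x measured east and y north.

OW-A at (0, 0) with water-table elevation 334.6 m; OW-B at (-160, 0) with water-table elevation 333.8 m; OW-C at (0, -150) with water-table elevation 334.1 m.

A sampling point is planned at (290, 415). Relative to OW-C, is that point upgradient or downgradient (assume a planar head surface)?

∂h/∂x = (333.8 − 334.6) / (-160 − 0) = +0.005000
∂h/∂y = (334.1 − 334.6) / (-150 − 0) = +0.003333
Head at (290, 415) = 334.6 + (+0.005000)·(290) + (+0.003333)·(415) = 337.43 m.
That is higher than the 334.1 m at OW-C, so the point is upgradient.

upgradient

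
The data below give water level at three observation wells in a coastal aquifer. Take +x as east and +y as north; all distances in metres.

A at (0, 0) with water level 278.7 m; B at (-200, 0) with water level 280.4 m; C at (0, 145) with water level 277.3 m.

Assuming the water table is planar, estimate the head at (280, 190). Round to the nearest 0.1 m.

274.5 m

∂h/∂x = (280.4 − 278.7) / (-200 − 0) = -0.008500
∂h/∂y = (277.3 − 278.7) / (145 − 0) = -0.009655
h(280, 190) = 278.7 + (-0.008500)·(280) + (-0.009655)·(190) = 278.7 -2.380 -1.834 = 274.486 m.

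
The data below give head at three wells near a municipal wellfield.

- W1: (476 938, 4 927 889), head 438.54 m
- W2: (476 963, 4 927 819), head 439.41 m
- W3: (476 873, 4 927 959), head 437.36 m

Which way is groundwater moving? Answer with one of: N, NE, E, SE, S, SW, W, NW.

Taking W1 as reference: W2−W1 = (25, -70, +0.87); W3−W1 = (-65, 70, -1.18).
Solve a·Δx + b·Δy = Δh: det = 25·70 − (-65)·(-70) = -2800.
∂h/∂x = [(+0.87)·70 − (-1.18)·(-70)] / -2800 = +0.007750
∂h/∂y = [25·(-1.18) − (-65)·(+0.87)] / -2800 = -0.009661
Flow = −∇h = (-0.007750 east, +0.009661 north), which points northwest.

NW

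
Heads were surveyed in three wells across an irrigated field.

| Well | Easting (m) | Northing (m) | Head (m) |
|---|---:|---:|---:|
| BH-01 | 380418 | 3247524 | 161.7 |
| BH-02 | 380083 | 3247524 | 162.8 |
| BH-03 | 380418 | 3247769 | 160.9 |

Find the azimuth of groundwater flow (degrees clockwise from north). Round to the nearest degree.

∂h/∂x = (162.8 − 161.7) / (380083 − 380418) = -0.003284
∂h/∂y = (160.9 − 161.7) / (3247769 − 3247524) = -0.003265
Flow direction (−∇h) has components (+0.003284 E, +0.003265 N).
Azimuth = atan2(E, N) = atan2(+0.003284, +0.003265) = 45.2° ≈ 045°.

045°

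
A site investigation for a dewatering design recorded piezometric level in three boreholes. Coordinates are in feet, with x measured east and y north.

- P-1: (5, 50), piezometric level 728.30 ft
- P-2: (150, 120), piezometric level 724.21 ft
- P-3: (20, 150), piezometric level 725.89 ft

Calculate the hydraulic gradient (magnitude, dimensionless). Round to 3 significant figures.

With h = a·x + b·y + c and P-1 as origin, the differences give:
  145·a + 70·b = -4.09
  15·a + 100·b = -2.41
Eliminate b (×100 and ×70, subtract): 13450·a = -240.300 → a = ∂h/∂x = -0.01787
Back-substitute: b = ∂h/∂y = -0.02142.
|∇h| = √(-0.01787² + -0.02142²) = 0.0279

0.0279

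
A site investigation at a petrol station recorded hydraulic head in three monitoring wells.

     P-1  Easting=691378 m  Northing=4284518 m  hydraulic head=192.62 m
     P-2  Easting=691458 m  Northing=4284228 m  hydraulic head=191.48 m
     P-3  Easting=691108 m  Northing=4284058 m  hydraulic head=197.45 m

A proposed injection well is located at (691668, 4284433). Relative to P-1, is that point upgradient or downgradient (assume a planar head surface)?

downgradient

With h = a·x + b·y + c and P-1 as origin, the differences give:
  80·a + (-290)·b = -1.14
  (-270)·a + (-460)·b = +4.83
Eliminate b (×(-460) and ×(-290), subtract): -115100·a = 1925.100 → a = ∂h/∂x = -0.01673
Back-substitute: b = ∂h/∂y = -0.0006829.
Head at (691668, 4284433) = 192.62 + (-0.01673)·(290) + (-0.0006829)·(-85) = 187.83 m.
That is lower than the 192.62 m at P-1, so the point is downgradient.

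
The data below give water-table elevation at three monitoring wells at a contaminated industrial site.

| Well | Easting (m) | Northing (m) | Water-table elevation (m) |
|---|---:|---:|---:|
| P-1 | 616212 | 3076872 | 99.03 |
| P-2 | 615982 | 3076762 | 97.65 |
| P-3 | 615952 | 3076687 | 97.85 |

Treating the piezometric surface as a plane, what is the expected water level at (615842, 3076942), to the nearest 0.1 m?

95.3 m

With h = a·x + b·y + c and P-1 as origin, the differences give:
  (-230)·a + (-110)·b = -1.38
  (-260)·a + (-185)·b = -1.18
Eliminate b (×(-185) and ×(-110), subtract): 13950·a = 125.500 → a = ∂h/∂x = +0.008996
Back-substitute: b = ∂h/∂y = -0.006265.
h(615842, 3076942) = 99.03 + (+0.008996)·(-370) + (-0.006265)·(70) = 99.03 -3.329 -0.439 = 95.263 m.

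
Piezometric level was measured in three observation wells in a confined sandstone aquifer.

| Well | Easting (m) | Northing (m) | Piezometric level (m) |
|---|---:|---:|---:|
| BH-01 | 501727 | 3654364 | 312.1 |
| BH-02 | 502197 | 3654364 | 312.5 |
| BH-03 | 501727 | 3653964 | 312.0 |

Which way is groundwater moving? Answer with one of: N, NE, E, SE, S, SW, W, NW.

∂h/∂x = (312.5 − 312.1) / (502197 − 501727) = +0.0008511
∂h/∂y = (312.0 − 312.1) / (3653964 − 3654364) = +0.0002500
Flow = −∇h = (-0.0008511 east, -0.0002500 north), which points west.

W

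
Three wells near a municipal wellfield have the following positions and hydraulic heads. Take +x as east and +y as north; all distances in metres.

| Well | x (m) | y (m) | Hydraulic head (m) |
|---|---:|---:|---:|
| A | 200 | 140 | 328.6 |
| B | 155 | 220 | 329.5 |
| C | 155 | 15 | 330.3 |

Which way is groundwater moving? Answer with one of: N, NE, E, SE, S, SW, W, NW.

E

Taking A as reference: B−A = (-45, 80, +0.9); C−A = (-45, -125, +1.7).
Determinant of the coordinate differences = (-45)·(-125) − (-45)·80 = 9225.
∂h/∂x = [(+0.9)·(-125) − (+1.7)·80] / 9225 = -0.02694
∂h/∂y = [(-45)·(+1.7) − (-45)·(+0.9)] / 9225 = -0.003902
Flow = −∇h = (+0.02694 east, +0.003902 north), which points east.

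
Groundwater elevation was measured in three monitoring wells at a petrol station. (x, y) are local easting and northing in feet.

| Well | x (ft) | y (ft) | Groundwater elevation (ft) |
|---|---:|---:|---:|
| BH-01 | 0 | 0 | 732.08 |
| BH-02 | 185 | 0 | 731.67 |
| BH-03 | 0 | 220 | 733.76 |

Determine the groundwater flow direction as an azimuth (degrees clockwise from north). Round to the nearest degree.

164°

∂h/∂x = (731.67 − 732.08) / (185 − 0) = -0.002216
∂h/∂y = (733.76 − 732.08) / (220 − 0) = +0.007636
Flow direction (−∇h) has components (+0.002216 E, -0.007636 N).
Azimuth = atan2(E, N) = atan2(+0.002216, -0.007636) = 163.8° ≈ 164°.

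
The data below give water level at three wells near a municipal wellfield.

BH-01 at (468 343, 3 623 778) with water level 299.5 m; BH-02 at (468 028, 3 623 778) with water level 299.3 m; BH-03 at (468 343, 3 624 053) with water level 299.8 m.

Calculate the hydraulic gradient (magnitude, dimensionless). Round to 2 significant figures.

0.0013

∂h/∂x = (299.3 − 299.5) / (468028 − 468343) = +0.0006349
∂h/∂y = (299.8 − 299.5) / (3624053 − 3623778) = +0.001091
|∇h| = √(0.0006349² + 0.001091²) = 0.001262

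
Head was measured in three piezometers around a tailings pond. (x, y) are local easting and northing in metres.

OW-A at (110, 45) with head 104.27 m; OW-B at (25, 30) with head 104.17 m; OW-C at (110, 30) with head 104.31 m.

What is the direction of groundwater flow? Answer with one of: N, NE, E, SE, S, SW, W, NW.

NW

Differences from OW-A: to OW-B (Δx, Δy, Δh) = (-85, -15, -0.10); to OW-C = (0, -15, +0.04).
Solve a·Δx + b·Δy = Δh: det = (-85)·(-15) − 0·(-15) = 1275.
∂h/∂x = [(-0.10)·(-15) − (+0.04)·(-15)] / 1275 = +0.001647
∂h/∂y = [(-85)·(+0.04) − 0·(-0.10)] / 1275 = -0.002667
Flow = −∇h = (-0.001647 east, +0.002667 north), which points northwest.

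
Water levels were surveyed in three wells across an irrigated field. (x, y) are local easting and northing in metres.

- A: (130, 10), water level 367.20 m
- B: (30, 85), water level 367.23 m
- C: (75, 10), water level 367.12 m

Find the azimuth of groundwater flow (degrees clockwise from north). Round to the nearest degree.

212°

Three-point gradient (reference A): Δ to B = (-100, 75, +0.03), Δ to C = (-55, 0, -0.08).
∂h/∂x = +0.001455, ∂h/∂y = +0.002339 (det = 4125).
Flow direction (−∇h) has components (-0.001455 E, -0.002339 N).
Azimuth = atan2(E, N) = atan2(-0.001455, -0.002339) = 211.9° ≈ 212°.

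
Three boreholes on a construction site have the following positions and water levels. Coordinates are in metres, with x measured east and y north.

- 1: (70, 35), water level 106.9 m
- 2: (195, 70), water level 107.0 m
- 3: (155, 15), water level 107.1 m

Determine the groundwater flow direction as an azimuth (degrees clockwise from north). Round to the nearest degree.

Three-point gradient (reference 1): Δ to 2 = (125, 35, +0.1), Δ to 3 = (85, -20, +0.2).
∂h/∂x = +0.001644, ∂h/∂y = -0.003014 (det = -5475).
Flow direction (−∇h) has components (-0.001644 E, +0.003014 N).
Azimuth = atan2(E, N) = atan2(-0.001644, +0.003014) = 331.4° ≈ 331°.

331°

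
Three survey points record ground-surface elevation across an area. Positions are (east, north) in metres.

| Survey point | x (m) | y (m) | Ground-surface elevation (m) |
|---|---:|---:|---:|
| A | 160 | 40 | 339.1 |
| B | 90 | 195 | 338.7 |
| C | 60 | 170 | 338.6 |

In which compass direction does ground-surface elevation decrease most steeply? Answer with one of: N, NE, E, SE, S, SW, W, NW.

W

With z = a·x + b·y + c and A as origin, the differences give:
  (-70)·a + 155·b = -0.4
  (-100)·a + 130·b = -0.5
Eliminate b (×130 and ×155, subtract): 6400·a = 25.50 → a = ∂z/∂x = +0.003984
Back-substitute: b = ∂z/∂y = -0.0007813.
Steepest decrease is along −∇f = (-0.003984 E, +0.0007813 N) → west.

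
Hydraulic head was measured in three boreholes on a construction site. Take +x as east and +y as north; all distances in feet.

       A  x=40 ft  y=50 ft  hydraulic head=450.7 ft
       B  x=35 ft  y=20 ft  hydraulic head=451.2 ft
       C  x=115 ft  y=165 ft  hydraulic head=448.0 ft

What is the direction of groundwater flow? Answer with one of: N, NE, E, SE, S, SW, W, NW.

NE

With h = a·x + b·y + c and A as origin, the differences give:
  (-5)·a + (-30)·b = +0.5
  75·a + 115·b = -2.7
Eliminate b (×115 and ×(-30), subtract): 1675·a = -23.50 → a = ∂h/∂x = -0.01403
Back-substitute: b = ∂h/∂y = -0.01433.
Flow = −∇h = (+0.01403 east, +0.01433 north), which points northeast.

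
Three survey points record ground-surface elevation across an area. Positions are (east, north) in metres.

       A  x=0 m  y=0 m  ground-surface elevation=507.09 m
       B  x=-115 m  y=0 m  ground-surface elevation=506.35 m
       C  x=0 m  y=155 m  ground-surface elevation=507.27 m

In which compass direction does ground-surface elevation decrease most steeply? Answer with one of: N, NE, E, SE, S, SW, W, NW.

W

∂z/∂x = (506.35 − 507.09) / (-115 − 0) = +0.006435
∂z/∂y = (507.27 − 507.09) / (155 − 0) = +0.001161
Steepest decrease is along −∇f = (-0.006435 E, -0.001161 N) → west.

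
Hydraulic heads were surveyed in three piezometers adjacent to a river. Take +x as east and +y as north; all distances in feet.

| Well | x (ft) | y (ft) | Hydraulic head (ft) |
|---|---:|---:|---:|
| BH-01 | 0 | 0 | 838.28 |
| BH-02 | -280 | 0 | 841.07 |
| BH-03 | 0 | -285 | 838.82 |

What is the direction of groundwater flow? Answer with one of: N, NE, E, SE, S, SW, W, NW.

E

∂h/∂x = (841.07 − 838.28) / (-280 − 0) = -0.009964
∂h/∂y = (838.82 − 838.28) / (-285 − 0) = -0.001895
Flow = −∇h = (+0.009964 east, +0.001895 north), which points east.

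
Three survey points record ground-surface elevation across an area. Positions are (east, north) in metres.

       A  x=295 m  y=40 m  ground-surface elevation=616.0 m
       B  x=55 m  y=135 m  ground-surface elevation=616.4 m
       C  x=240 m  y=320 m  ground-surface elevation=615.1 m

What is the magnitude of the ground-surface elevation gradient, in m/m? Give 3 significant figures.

0.00499 m/m

Differences from A: to B (Δx, Δy, Δh) = (-240, 95, +0.4); to C = (-55, 280, -0.9).
Determinant of the coordinate differences = (-240)·280 − (-55)·95 = -61975.
∂z/∂x = [(+0.4)·280 − (-0.9)·95] / -61975 = -0.003187
∂z/∂y = [(-240)·(-0.9) − (-55)·(+0.4)] / -61975 = -0.003840
|∇f| = √(-0.003187² + -0.003840²) = 0.00499 m/m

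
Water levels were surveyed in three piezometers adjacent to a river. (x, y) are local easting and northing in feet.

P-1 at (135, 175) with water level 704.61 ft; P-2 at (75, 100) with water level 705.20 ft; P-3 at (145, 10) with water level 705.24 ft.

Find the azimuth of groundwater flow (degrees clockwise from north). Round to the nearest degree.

049°

With h = a·x + b·y + c and P-1 as origin, the differences give:
  (-60)·a + (-75)·b = +0.59
  10·a + (-165)·b = +0.63
Eliminate b (×(-165) and ×(-75), subtract): 10650·a = -50.100 → a = ∂h/∂x = -0.004704
Back-substitute: b = ∂h/∂y = -0.004103.
Flow direction (−∇h) has components (+0.004704 E, +0.004103 N).
Azimuth = atan2(E, N) = atan2(+0.004704, +0.004103) = 48.9° ≈ 049°.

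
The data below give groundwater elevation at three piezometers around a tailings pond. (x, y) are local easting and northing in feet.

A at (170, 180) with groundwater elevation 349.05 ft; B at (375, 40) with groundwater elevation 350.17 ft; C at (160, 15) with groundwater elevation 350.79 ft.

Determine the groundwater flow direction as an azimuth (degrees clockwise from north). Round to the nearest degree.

009°

With h = a·x + b·y + c and A as origin, the differences give:
  205·a + (-140)·b = +1.12
  (-10)·a + (-165)·b = +1.74
Eliminate b (×(-165) and ×(-140), subtract): -35225·a = 58.800 → a = ∂h/∂x = -0.001669
Back-substitute: b = ∂h/∂y = -0.01044.
Flow direction (−∇h) has components (+0.001669 E, +0.01044 N).
Azimuth = atan2(E, N) = atan2(+0.001669, +0.01044) = 9.1° ≈ 009°.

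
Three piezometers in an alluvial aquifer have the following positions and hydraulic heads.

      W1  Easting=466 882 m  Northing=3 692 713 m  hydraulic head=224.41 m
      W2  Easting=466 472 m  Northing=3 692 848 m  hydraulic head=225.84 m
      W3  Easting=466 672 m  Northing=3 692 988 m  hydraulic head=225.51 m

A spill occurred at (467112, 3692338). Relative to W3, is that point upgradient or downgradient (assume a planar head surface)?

Taking W1 as reference: W2−W1 = (-410, 135, +1.43); W3−W1 = (-210, 275, +1.10).
Determinant of the coordinate differences = (-410)·275 − (-210)·135 = -84400.
∂h/∂x = [(+1.43)·275 − (+1.10)·135] / -84400 = -0.002900
∂h/∂y = [(-410)·(+1.10) − (-210)·(+1.43)] / -84400 = +0.001786
Head at (467112, 3692338) = 224.41 + (-0.002900)·(230) + (+0.001786)·(-375) = 223.07 m.
That is lower than the 225.51 m at W3, so the point is downgradient.

downgradient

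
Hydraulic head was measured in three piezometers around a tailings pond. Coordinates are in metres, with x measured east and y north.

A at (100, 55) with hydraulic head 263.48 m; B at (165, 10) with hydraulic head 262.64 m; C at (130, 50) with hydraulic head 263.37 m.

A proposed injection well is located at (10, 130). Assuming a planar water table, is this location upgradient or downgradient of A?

upgradient

Three-point gradient (reference A): Δ to B = (65, -45, -0.84), Δ to C = (30, -5, -0.11).
∂h/∂x = -0.0007317, ∂h/∂y = +0.01761 (det = 1025).
Head at (10, 130) = 263.48 + (-0.0007317)·(-90) + (+0.01761)·(75) = 264.87 m.
That is higher than the 263.48 m at A, so the point is upgradient.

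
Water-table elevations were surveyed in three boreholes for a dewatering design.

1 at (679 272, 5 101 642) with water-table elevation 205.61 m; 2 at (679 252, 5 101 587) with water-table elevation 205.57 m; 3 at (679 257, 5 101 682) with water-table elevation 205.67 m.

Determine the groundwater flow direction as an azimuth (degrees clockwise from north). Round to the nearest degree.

Differences from 1: to 2 (Δx, Δy, Δh) = (-20, -55, -0.04); to 3 = (-15, 40, +0.06).
Solve a·Δx + b·Δy = Δh: det = (-20)·40 − (-15)·(-55) = -1625.
∂h/∂x = [(-0.04)·40 − (+0.06)·(-55)] / -1625 = -0.001046
∂h/∂y = [(-20)·(+0.06) − (-15)·(-0.04)] / -1625 = +0.001108
Flow direction (−∇h) has components (+0.001046 E, -0.001108 N).
Azimuth = atan2(E, N) = atan2(+0.001046, -0.001108) = 136.6° ≈ 137°.

137°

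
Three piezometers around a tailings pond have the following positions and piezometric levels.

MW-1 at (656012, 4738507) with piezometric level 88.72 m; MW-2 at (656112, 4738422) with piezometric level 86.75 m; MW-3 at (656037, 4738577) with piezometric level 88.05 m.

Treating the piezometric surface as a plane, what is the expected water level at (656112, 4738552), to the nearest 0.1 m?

Differences from MW-1: to MW-2 (Δx, Δy, Δh) = (100, -85, -1.97); to MW-3 = (25, 70, -0.67).
Solve a·Δx + b·Δy = Δh: det = 100·70 − 25·(-85) = 9125.
∂h/∂x = [(-1.97)·70 − (-0.67)·(-85)] / 9125 = -0.02135
∂h/∂y = [100·(-0.67) − 25·(-1.97)] / 9125 = -0.001945
h(656112, 4738552) = 88.72 + (-0.02135)·(100) + (-0.001945)·(45) = 88.72 -2.135 -0.088 = 86.497 m.

86.5 m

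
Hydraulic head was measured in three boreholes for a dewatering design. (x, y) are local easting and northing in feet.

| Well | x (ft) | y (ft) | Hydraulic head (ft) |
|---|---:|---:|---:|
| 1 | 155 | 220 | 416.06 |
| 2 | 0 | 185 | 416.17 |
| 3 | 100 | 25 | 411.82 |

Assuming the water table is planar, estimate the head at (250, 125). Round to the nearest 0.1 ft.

With h = a·x + b·y + c and 1 as origin, the differences give:
  (-155)·a + (-35)·b = +0.11
  (-55)·a + (-195)·b = -4.24
Eliminate b (×(-195) and ×(-35), subtract): 28300·a = -169.850 → a = ∂h/∂x = -0.006002
Back-substitute: b = ∂h/∂y = +0.02344.
h(250, 125) = 416.06 + (-0.006002)·(95) + (+0.02344)·(-95) = 416.06 -0.570 -2.226 = 413.263 ft.

413.3 ft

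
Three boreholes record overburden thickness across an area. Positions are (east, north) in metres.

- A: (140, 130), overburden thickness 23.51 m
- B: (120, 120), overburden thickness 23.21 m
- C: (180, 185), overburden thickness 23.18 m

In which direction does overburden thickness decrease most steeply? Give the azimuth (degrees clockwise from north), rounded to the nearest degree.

313°

With d = a·x + b·y + c and A as origin, the differences give:
  (-20)·a + (-10)·b = -0.30
  40·a + 55·b = -0.33
Eliminate b (×55 and ×(-10), subtract): -700·a = -19.800 → a = ∂d/∂x = +0.02829
Back-substitute: b = ∂d/∂y = -0.02657.
Steepest decrease is along −∇f: components (-0.02829 E, +0.02657 N).
Azimuth = atan2(-0.02829, +0.02657) = 313.2° ≈ 313°.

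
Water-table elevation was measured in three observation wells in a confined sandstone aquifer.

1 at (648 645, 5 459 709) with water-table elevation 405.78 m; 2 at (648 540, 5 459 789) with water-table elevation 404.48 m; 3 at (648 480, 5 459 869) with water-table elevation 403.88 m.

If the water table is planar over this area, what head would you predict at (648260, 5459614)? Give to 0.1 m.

399.4 m

With h = a·x + b·y + c and 1 as origin, the differences give:
  (-105)·a + 80·b = -1.30
  (-165)·a + 160·b = -1.90
Eliminate b (×160 and ×80, subtract): -3600·a = -56.000 → a = ∂h/∂x = +0.01556
Back-substitute: b = ∂h/∂y = +0.004167.
h(648260, 5459614) = 405.78 + (+0.01556)·(-385) + (+0.004167)·(-95) = 405.78 -5.989 -0.396 = 399.395 m.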